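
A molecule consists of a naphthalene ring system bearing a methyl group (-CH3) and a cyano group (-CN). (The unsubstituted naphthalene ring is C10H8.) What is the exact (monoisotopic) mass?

Atom tally by fragment:
  naphthalene ring system core → C:10 H:8
  (− 2 ring H displaced by substituents)
  + CH3 → C:1 H:3
  + CN → C:1 N:1
Element totals:
  C: 12
  H: 9
  N: 1
Molecular formula: C12H9N.
  M = 12(12.0) + 9(1.007825) + 14.003074
    = 144.000000 + 9.070425 + 14.003074 = 167.073499

167.0735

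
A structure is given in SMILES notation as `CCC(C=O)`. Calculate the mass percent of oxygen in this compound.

22.19%

Atom tally by fragment:
  CH3 → C:1 H:3
  CH2 → C:1 H:2
  CH2CHO → C:2 H:3 O:1
Element totals:
  C: 4
  H: 8
  O: 1
Molecular formula: C4H8O.
Molar mass = 72.107 g/mol.
Mass from O: 1 × 15.999 = 15.999 g/mol.
%O = 15.999 / 72.107 × 100 = 22.19%.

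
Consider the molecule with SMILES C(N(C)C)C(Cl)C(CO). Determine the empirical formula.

C6H14ClNO

Atom tally by fragment:
  (CH3)2NCH2 → C:3 H:8 N:1
  CH(Cl) → C:1 H:1 Cl:1
  CH2CH2OH → C:2 H:5 O:1
Element totals:
  C: 6
  H: 14
  Cl: 1
  N: 1
  O: 1
Molecular formula: C6H14ClNO.
gcd of subscripts (6, 1, 14, 1, 1) = 1, so the empirical formula equals the molecular formula.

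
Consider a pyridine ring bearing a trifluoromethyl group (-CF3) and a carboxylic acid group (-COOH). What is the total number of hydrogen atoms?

4

Atom tally by fragment:
  pyridine ring core → C:5 H:5 N:1
  (− 2 ring H displaced by substituents)
  + CF3 → C:1 F:3
  + COOH → C:1 H:1 O:2
Element totals:
  C: 7
  H: 4
  F: 3
  N: 1
  O: 2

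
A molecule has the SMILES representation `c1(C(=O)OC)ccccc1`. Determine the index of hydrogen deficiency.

5

Atom tally by fragment:
  benzene ring core → C:6 H:6
  (− 1 ring H displaced by substituents)
  + COOCH3 → C:2 H:3 O:2
Element totals:
  C: 8
  H: 8
  O: 2
Molecular formula: C8H8O2.
DoU = (2C + 2 + N − H − X) / 2 = (2·8 + 2 + 0 − 8 − 0) / 2 = 5.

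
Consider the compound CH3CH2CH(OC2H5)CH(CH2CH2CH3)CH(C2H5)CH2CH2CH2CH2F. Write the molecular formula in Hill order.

C16H33FO

Atom tally by fragment:
  CH3 → C:1 H:3
  CH2 → C:1 H:2
  CH(OC2H5) → C:3 H:6 O:1
  CH(CH2CH2CH3) → C:4 H:8
  CH(C2H5) → C:3 H:6
  CH2 → C:1 H:2
  CH2 → C:1 H:2
  CH2 → C:1 H:2
  CH2F → C:1 H:2 F:1
Element totals:
  C: 16
  H: 33
  F: 1
  O: 1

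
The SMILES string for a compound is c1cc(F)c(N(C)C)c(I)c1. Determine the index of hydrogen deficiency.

Atom tally by fragment:
  benzene ring core → C:6 H:6
  (− 3 ring H displaced by substituents)
  + F → F:1
  + N(CH3)2 → N:1 C:2 H:6
  + I → I:1
Element totals:
  C: 8
  H: 9
  F: 1
  I: 1
  N: 1
Molecular formula: C8H9FIN.
DoU = (2C + 2 + N − H − X) / 2 = (2·8 + 2 + 1 − 9 − 2) / 2 = 4.

4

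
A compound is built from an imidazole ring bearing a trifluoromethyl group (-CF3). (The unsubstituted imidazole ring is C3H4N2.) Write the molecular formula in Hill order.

Atom tally by fragment:
  imidazole ring core → C:3 H:4 N:2
  (− 1 ring H displaced by substituents)
  + CF3 → C:1 F:3
Element totals:
  C: 4
  H: 3
  F: 3
  N: 2

C4H3F3N2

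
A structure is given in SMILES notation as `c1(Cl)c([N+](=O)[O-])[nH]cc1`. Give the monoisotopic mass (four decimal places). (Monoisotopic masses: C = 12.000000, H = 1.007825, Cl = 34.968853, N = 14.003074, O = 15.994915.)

Atom tally by fragment:
  pyrrole ring core → C:4 H:5 N:1
  (− 2 ring H displaced by substituents)
  + Cl → Cl:1
  + NO2 → N:1 O:2
Element totals:
  C: 4
  H: 3
  Cl: 1
  N: 2
  O: 2
Molecular formula: C4H3ClN2O2.
  M = 4(12.0) + 3(1.007825) + 34.968853 + 2(14.003074) + 2(15.994915)
    = 48.000000 + 3.023475 + 34.968853 + 28.006148 + 31.989830 = 145.988306

145.9883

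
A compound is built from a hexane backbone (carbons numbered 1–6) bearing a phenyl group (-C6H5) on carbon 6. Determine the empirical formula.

Atom tally by fragment:
  CH3 → C:1 H:3
  CH2 → C:1 H:2
  CH2 → C:1 H:2
  CH2 → C:1 H:2
  CH2 → C:1 H:2
  CH2C6H5 → C:7 H:7
Element totals:
  C: 12
  H: 18
Molecular formula: C12H18.
gcd of subscripts = 6; dividing each by 6:
  C: 12/6 = 2
  H: 18/6 = 3

C2H3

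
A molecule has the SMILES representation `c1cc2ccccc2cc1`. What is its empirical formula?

C5H4

Atom tally by fragment:
  naphthalene ring system core → C:10 H:8
Element totals:
  C: 10
  H: 8
Molecular formula: C10H8.
gcd of subscripts = 2; dividing each by 2:
  C: 10/2 = 5
  H: 8/2 = 4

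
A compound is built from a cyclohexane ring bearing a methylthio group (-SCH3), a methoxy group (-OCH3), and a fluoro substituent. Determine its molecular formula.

Atom tally by fragment:
  cyclohexane ring core → C:6 H:12
  (− 3 ring H displaced by substituents)
  + SCH3 → C:1 H:3 S:1
  + OCH3 → C:1 H:3 O:1
  + F → F:1
Element totals:
  C: 8
  H: 15
  F: 1
  O: 1
  S: 1

C8H15FOS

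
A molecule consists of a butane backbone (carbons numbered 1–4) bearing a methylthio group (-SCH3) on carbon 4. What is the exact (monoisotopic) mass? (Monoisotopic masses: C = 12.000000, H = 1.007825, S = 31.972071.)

104.0660

Atom tally by fragment:
  CH3 → C:1 H:3
  CH2 → C:1 H:2
  CH2 → C:1 H:2
  CH2SCH3 → C:2 H:5 S:1
Element totals:
  C: 5
  H: 12
  S: 1
Molecular formula: C5H12S.
  M = 5(12.0) + 12(1.007825) + 31.972071
    = 60.000000 + 12.093900 + 31.972071 = 104.065971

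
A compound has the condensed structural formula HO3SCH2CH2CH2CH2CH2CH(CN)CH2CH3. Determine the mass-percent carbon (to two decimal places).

49.29%

Atom tally by fragment:
  HO3SCH2 → C:1 H:3 S:1 O:3
  CH2 → C:1 H:2
  CH2 → C:1 H:2
  CH2 → C:1 H:2
  CH2 → C:1 H:2
  CH(CN) → C:2 H:1 N:1
  CH2 → C:1 H:2
  CH3 → C:1 H:3
Element totals:
  C: 9
  H: 17
  N: 1
  O: 3
  S: 1
Molecular formula: C9H17NO3S.
Molar mass = 219.299 g/mol.
Mass from C: 9 × 12.011 = 108.099 g/mol.
%C = 108.099 / 219.299 × 100 = 49.29%.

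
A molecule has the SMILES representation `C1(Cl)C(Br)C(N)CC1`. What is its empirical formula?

C5H9BrClN

Atom tally by fragment:
  cyclopentane ring core → C:5 H:10
  (− 3 ring H displaced by substituents)
  + Cl → Cl:1
  + Br → Br:1
  + NH2 → N:1 H:2
Element totals:
  C: 5
  H: 9
  Br: 1
  Cl: 1
  N: 1
Molecular formula: C5H9BrClN.
gcd of subscripts (1, 5, 1, 9, 1) = 1, so the empirical formula equals the molecular formula.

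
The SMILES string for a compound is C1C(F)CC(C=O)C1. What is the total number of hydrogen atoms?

Atom tally by fragment:
  cyclopentane ring core → C:5 H:10
  (− 2 ring H displaced by substituents)
  + F → F:1
  + CHO → C:1 H:1 O:1
Element totals:
  C: 6
  H: 9
  F: 1
  O: 1

9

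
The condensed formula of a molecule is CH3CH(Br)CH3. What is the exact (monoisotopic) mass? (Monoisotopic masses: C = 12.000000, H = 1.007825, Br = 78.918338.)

121.9731

Atom tally by fragment:
  CH3 → C:1 H:3
  CH(Br) → C:1 H:1 Br:1
  CH3 → C:1 H:3
Element totals:
  C: 3
  H: 7
  Br: 1
Molecular formula: C3H7Br.
  M = 3(12.0) + 7(1.007825) + 78.918338
    = 36.000000 + 7.054775 + 78.918338 = 121.973113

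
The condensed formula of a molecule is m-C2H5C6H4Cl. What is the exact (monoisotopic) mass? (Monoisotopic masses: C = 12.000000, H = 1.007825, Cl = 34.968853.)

140.0393

Atom tally by fragment:
  benzene ring core → C:6 H:6
  (− 2 ring H displaced by substituents)
  + C2H5 → C:2 H:5
  + Cl → Cl:1
Element totals:
  C: 8
  H: 9
  Cl: 1
Molecular formula: C8H9Cl.
  M = 8(12.0) + 9(1.007825) + 34.968853
    = 96.000000 + 9.070425 + 34.968853 = 140.039278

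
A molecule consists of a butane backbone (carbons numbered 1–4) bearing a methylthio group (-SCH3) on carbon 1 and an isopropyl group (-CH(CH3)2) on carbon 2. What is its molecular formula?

Atom tally by fragment:
  CH3SCH2 → C:2 H:5 S:1
  CH(CH(CH3)2) → C:4 H:8
  CH2 → C:1 H:2
  CH3 → C:1 H:3
Element totals:
  C: 8
  H: 18
  S: 1

C8H18S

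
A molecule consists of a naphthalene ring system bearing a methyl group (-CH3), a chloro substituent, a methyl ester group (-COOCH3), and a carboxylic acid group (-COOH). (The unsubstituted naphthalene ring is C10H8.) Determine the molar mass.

278.69 g/mol

Atom tally by fragment:
  naphthalene ring system core → C:10 H:8
  (− 4 ring H displaced by substituents)
  + CH3 → C:1 H:3
  + Cl → Cl:1
  + COOCH3 → C:2 H:3 O:2
  + COOH → C:1 H:1 O:2
Element totals:
  C: 14
  H: 11
  Cl: 1
  O: 4
Molecular formula: C14H11ClO4.
  M = 14(12.011) + 11(1.008) + 35.45 + 4(15.999)
    = 168.154 + 11.088 + 35.450 + 63.996 = 278.688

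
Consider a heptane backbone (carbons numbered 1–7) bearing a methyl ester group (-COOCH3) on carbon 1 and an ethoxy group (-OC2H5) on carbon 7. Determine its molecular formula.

Atom tally by fragment:
  CH3OOCCH2 → C:3 H:5 O:2
  CH2 → C:1 H:2
  CH2 → C:1 H:2
  CH2 → C:1 H:2
  CH2 → C:1 H:2
  CH2 → C:1 H:2
  CH2OC2H5 → C:3 H:7 O:1
Element totals:
  C: 11
  H: 22
  O: 3

C11H22O3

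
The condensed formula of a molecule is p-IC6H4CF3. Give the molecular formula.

Atom tally by fragment:
  benzene ring core → C:6 H:6
  (− 2 ring H displaced by substituents)
  + I → I:1
  + CF3 → C:1 F:3
Element totals:
  C: 7
  H: 4
  F: 3
  I: 1

C7H4F3I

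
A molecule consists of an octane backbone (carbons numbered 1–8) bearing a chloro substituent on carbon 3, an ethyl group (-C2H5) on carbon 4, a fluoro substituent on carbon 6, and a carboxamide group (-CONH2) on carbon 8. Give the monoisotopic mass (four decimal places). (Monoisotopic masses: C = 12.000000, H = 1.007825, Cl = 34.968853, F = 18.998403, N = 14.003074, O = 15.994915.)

Atom tally by fragment:
  CH3 → C:1 H:3
  CH2 → C:1 H:2
  CH(Cl) → C:1 H:1 Cl:1
  CH(C2H5) → C:3 H:6
  CH2 → C:1 H:2
  CH(F) → C:1 H:1 F:1
  CH2 → C:1 H:2
  CH2CONH2 → C:2 H:4 O:1 N:1
Element totals:
  C: 11
  H: 21
  Cl: 1
  F: 1
  N: 1
  O: 1
Molecular formula: C11H21ClFNO.
  M = 11(12.0) + 21(1.007825) + 34.968853 + 18.998403 + 14.003074 + 15.994915
    = 132.000000 + 21.164325 + 34.968853 + 18.998403 + 14.003074 + 15.994915 = 237.129570

237.1296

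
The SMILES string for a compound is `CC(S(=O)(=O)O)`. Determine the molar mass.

110.13 g/mol

Atom tally by fragment:
  CH3 → C:1 H:3
  CH2SO3H → C:1 H:3 S:1 O:3
Element totals:
  C: 2
  H: 6
  O: 3
  S: 1
Molecular formula: C2H6O3S.
  M = 2(12.011) + 6(1.008) + 3(15.999) + 32.06
    = 24.022 + 6.048 + 47.997 + 32.060 = 110.127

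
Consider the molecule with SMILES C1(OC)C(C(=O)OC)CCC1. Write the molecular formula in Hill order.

Atom tally by fragment:
  cyclopentane ring core → C:5 H:10
  (− 2 ring H displaced by substituents)
  + OCH3 → C:1 H:3 O:1
  + COOCH3 → C:2 H:3 O:2
Element totals:
  C: 8
  H: 14
  O: 3

C8H14O3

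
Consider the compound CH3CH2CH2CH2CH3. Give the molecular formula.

Element totals:
  C: 5
  H: 12

C5H12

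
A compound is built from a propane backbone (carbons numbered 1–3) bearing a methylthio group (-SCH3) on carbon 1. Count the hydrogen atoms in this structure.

10

Atom tally by fragment:
  CH3SCH2 → C:2 H:5 S:1
  CH2 → C:1 H:2
  CH3 → C:1 H:3
Element totals:
  C: 4
  H: 10
  S: 1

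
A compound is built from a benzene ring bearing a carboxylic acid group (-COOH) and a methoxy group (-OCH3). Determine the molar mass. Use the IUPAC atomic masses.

152.15 g/mol

Atom tally by fragment:
  benzene ring core → C:6 H:6
  (− 2 ring H displaced by substituents)
  + COOH → C:1 H:1 O:2
  + OCH3 → C:1 H:3 O:1
Element totals:
  C: 8
  H: 8
  O: 3
Molecular formula: C8H8O3.
  M = 8(12.011) + 8(1.008) + 3(15.999)
    = 96.088 + 8.064 + 47.997 = 152.149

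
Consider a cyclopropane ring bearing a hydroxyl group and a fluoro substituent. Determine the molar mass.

Atom tally by fragment:
  cyclopropane ring core → C:3 H:6
  (− 2 ring H displaced by substituents)
  + OH → O:1 H:1
  + F → F:1
Element totals:
  C: 3
  H: 5
  F: 1
  O: 1
Molecular formula: C3H5FO.
  M = 3(12.011) + 5(1.008) + 18.998 + 15.999
    = 36.033 + 5.040 + 18.998 + 15.999 = 76.070

76.07 g/mol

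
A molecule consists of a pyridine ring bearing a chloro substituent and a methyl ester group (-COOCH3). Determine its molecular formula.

Atom tally by fragment:
  pyridine ring core → C:5 H:5 N:1
  (− 2 ring H displaced by substituents)
  + Cl → Cl:1
  + COOCH3 → C:2 H:3 O:2
Element totals:
  C: 7
  H: 6
  Cl: 1
  N: 1
  O: 2

C7H6ClNO2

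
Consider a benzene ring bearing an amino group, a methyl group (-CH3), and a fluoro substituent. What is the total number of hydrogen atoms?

8

Atom tally by fragment:
  benzene ring core → C:6 H:6
  (− 3 ring H displaced by substituents)
  + NH2 → N:1 H:2
  + CH3 → C:1 H:3
  + F → F:1
Element totals:
  C: 7
  H: 8
  F: 1
  N: 1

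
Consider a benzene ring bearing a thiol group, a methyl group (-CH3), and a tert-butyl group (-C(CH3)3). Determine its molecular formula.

Atom tally by fragment:
  benzene ring core → C:6 H:6
  (− 3 ring H displaced by substituents)
  + SH → S:1 H:1
  + CH3 → C:1 H:3
  + C(CH3)3 → C:4 H:9
Element totals:
  C: 11
  H: 16
  S: 1

C11H16S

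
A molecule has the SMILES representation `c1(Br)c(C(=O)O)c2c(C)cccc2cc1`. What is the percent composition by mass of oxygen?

Atom tally by fragment:
  naphthalene ring system core → C:10 H:8
  (− 3 ring H displaced by substituents)
  + Br → Br:1
  + COOH → C:1 H:1 O:2
  + CH3 → C:1 H:3
Element totals:
  C: 12
  H: 9
  Br: 1
  O: 2
Molecular formula: C12H9BrO2.
Molar mass = 265.106 g/mol.
Mass from O: 2 × 15.999 = 31.998 g/mol.
%O = 31.998 / 265.106 × 100 = 12.07%.

12.07%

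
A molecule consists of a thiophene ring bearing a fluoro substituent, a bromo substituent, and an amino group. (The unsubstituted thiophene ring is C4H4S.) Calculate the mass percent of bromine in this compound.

40.76%

Atom tally by fragment:
  thiophene ring core → C:4 H:4 S:1
  (− 3 ring H displaced by substituents)
  + F → F:1
  + Br → Br:1
  + NH2 → N:1 H:2
Element totals:
  C: 4
  H: 3
  Br: 1
  F: 1
  N: 1
  S: 1
Molecular formula: C4H3BrFNS.
Molar mass = 196.037 g/mol.
Mass from Br: 1 × 79.904 = 79.904 g/mol.
%Br = 79.904 / 196.037 × 100 = 40.76%.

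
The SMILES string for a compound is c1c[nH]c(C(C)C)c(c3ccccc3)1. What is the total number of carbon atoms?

13

Atom tally by fragment:
  pyrrole ring core → C:4 H:5 N:1
  (− 2 ring H displaced by substituents)
  + CH(CH3)2 → C:3 H:7
  + C6H5 → C:6 H:5
Element totals:
  C: 13
  H: 15
  N: 1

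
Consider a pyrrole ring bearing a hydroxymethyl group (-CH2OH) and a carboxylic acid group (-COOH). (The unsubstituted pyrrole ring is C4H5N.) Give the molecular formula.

C6H7NO3

Atom tally by fragment:
  pyrrole ring core → C:4 H:5 N:1
  (− 2 ring H displaced by substituents)
  + CH2OH → C:1 H:3 O:1
  + COOH → C:1 H:1 O:2
Element totals:
  C: 6
  H: 7
  N: 1
  O: 3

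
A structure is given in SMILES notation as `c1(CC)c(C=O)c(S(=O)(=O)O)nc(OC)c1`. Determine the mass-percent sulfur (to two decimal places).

Atom tally by fragment:
  pyridine ring core → C:5 H:5 N:1
  (− 4 ring H displaced by substituents)
  + C2H5 → C:2 H:5
  + CHO → C:1 H:1 O:1
  + SO3H → S:1 O:3 H:1
  + OCH3 → C:1 H:3 O:1
Element totals:
  C: 9
  H: 11
  N: 1
  O: 5
  S: 1
Molecular formula: C9H11NO5S.
Molar mass = 245.249 g/mol.
Mass from S: 1 × 32.06 = 32.060 g/mol.
%S = 32.060 / 245.249 × 100 = 13.07%.

13.07%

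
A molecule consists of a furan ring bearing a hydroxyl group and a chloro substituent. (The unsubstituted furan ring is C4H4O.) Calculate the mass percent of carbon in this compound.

40.54%

Atom tally by fragment:
  furan ring core → C:4 H:4 O:1
  (− 2 ring H displaced by substituents)
  + OH → O:1 H:1
  + Cl → Cl:1
Element totals:
  C: 4
  H: 3
  Cl: 1
  O: 2
Molecular formula: C4H3ClO2.
Molar mass = 118.516 g/mol.
Mass from C: 4 × 12.011 = 48.044 g/mol.
%C = 48.044 / 118.516 × 100 = 40.54%.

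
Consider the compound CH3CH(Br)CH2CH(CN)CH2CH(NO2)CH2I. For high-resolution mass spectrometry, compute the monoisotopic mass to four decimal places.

373.9127

Atom tally by fragment:
  CH3 → C:1 H:3
  CH(Br) → C:1 H:1 Br:1
  CH2 → C:1 H:2
  CH(CN) → C:2 H:1 N:1
  CH2 → C:1 H:2
  CH(NO2) → C:1 H:1 N:1 O:2
  CH2I → C:1 H:2 I:1
Element totals:
  C: 8
  H: 12
  Br: 1
  I: 1
  N: 2
  O: 2
Molecular formula: C8H12BrIN2O2.
  M = 8(12.0) + 12(1.007825) + 78.918338 + 126.904472 + 2(14.003074) + 2(15.994915)
    = 96.000000 + 12.093900 + 78.918338 + 126.904472 + 28.006148 + 31.989830 = 373.912688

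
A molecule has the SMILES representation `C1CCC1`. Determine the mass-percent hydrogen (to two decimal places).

Atom tally by fragment:
  cyclobutane ring core → C:4 H:8
Element totals:
  C: 4
  H: 8
Molecular formula: C4H8.
Molar mass = 56.108 g/mol.
Mass from H: 8 × 1.008 = 8.064 g/mol.
%H = 8.064 / 56.108 × 100 = 14.37%.

14.37%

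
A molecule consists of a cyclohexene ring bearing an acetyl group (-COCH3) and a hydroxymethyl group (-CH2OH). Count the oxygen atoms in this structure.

Atom tally by fragment:
  cyclohexene ring core → C:6 H:10
  (− 2 ring H displaced by substituents)
  + COCH3 → C:2 H:3 O:1
  + CH2OH → C:1 H:3 O:1
Element totals:
  C: 9
  H: 14
  O: 2

2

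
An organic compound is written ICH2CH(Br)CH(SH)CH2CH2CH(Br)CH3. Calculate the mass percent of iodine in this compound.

30.51%

Atom tally by fragment:
  ICH2 → C:1 H:2 I:1
  CH(Br) → C:1 H:1 Br:1
  CH(SH) → C:1 H:2 S:1
  CH2 → C:1 H:2
  CH2 → C:1 H:2
  CH(Br) → C:1 H:1 Br:1
  CH3 → C:1 H:3
Element totals:
  C: 7
  H: 13
  Br: 2
  I: 1
  S: 1
Molecular formula: C7H13Br2IS.
Molar mass = 415.953 g/mol.
Mass from I: 1 × 126.904 = 126.904 g/mol.
%I = 126.904 / 415.953 × 100 = 30.51%.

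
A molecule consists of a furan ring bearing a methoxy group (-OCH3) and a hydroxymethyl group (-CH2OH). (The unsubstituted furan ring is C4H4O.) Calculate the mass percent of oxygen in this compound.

Atom tally by fragment:
  furan ring core → C:4 H:4 O:1
  (− 2 ring H displaced by substituents)
  + OCH3 → C:1 H:3 O:1
  + CH2OH → C:1 H:3 O:1
Element totals:
  C: 6
  H: 8
  O: 3
Molecular formula: C6H8O3.
Molar mass = 128.127 g/mol.
Mass from O: 3 × 15.999 = 47.997 g/mol.
%O = 47.997 / 128.127 × 100 = 37.46%.

37.46%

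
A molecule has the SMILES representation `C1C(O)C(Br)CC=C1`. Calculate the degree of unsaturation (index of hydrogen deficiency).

Atom tally by fragment:
  cyclohexene ring core → C:6 H:10
  (− 2 ring H displaced by substituents)
  + OH → O:1 H:1
  + Br → Br:1
Element totals:
  C: 6
  H: 9
  Br: 1
  O: 1
Molecular formula: C6H9BrO.
DoU = (2C + 2 + N − H − X) / 2 = (2·6 + 2 + 0 − 9 − 1) / 2 = 2.

2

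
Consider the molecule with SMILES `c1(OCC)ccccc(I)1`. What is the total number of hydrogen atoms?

9

Atom tally by fragment:
  benzene ring core → C:6 H:6
  (− 2 ring H displaced by substituents)
  + OC2H5 → C:2 H:5 O:1
  + I → I:1
Element totals:
  C: 8
  H: 9
  I: 1
  O: 1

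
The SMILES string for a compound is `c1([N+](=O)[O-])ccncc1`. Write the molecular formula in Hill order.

C5H4N2O2

Atom tally by fragment:
  pyridine ring core → C:5 H:5 N:1
  (− 1 ring H displaced by substituents)
  + NO2 → N:1 O:2
Element totals:
  C: 5
  H: 4
  N: 2
  O: 2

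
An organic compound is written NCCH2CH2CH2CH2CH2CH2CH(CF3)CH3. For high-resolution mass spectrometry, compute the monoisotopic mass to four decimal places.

207.1235

Atom tally by fragment:
  NCCH2 → C:2 H:2 N:1
  CH2 → C:1 H:2
  CH2 → C:1 H:2
  CH2 → C:1 H:2
  CH2 → C:1 H:2
  CH2 → C:1 H:2
  CH(CF3) → C:2 H:1 F:3
  CH3 → C:1 H:3
Element totals:
  C: 10
  H: 16
  F: 3
  N: 1
Molecular formula: C10H16F3N.
  M = 10(12.0) + 16(1.007825) + 3(18.998403) + 14.003074
    = 120.000000 + 16.125200 + 56.995209 + 14.003074 = 207.123483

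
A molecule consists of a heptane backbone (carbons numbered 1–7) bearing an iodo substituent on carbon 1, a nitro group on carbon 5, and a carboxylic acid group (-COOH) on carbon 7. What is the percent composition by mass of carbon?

Atom tally by fragment:
  ICH2 → C:1 H:2 I:1
  CH2 → C:1 H:2
  CH2 → C:1 H:2
  CH2 → C:1 H:2
  CH(NO2) → C:1 H:1 N:1 O:2
  CH2 → C:1 H:2
  CH2COOH → C:2 H:3 O:2
Element totals:
  C: 8
  H: 14
  I: 1
  N: 1
  O: 4
Molecular formula: C8H14INO4.
Molar mass = 315.107 g/mol.
Mass from C: 8 × 12.011 = 96.088 g/mol.
%C = 96.088 / 315.107 × 100 = 30.49%.

30.49%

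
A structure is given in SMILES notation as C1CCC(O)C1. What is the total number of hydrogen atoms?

10

Atom tally by fragment:
  cyclopentane ring core → C:5 H:10
  (− 1 ring H displaced by substituents)
  + OH → O:1 H:1
Element totals:
  C: 5
  H: 10
  O: 1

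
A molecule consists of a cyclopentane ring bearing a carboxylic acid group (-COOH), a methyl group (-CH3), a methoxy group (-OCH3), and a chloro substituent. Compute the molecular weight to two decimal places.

Atom tally by fragment:
  cyclopentane ring core → C:5 H:10
  (− 4 ring H displaced by substituents)
  + COOH → C:1 H:1 O:2
  + CH3 → C:1 H:3
  + OCH3 → C:1 H:3 O:1
  + Cl → Cl:1
Element totals:
  C: 8
  H: 13
  Cl: 1
  O: 3
Molecular formula: C8H13ClO3.
  M = 8(12.011) + 13(1.008) + 35.45 + 3(15.999)
    = 96.088 + 13.104 + 35.450 + 47.997 = 192.639

192.64 g/mol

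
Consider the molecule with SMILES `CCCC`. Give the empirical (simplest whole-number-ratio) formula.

C2H5

Atom tally by fragment:
  CH3 → C:1 H:3
  CH2 → C:1 H:2
  CH2 → C:1 H:2
  CH3 → C:1 H:3
Element totals:
  C: 4
  H: 10
Molecular formula: C4H10.
gcd of subscripts = 2; dividing each by 2:
  C: 4/2 = 2
  H: 10/2 = 5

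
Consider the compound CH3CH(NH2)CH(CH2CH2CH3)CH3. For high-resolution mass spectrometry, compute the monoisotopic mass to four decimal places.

Atom tally by fragment:
  CH3 → C:1 H:3
  CH(NH2) → C:1 H:3 N:1
  CH(CH2CH2CH3) → C:4 H:8
  CH3 → C:1 H:3
Element totals:
  C: 7
  H: 17
  N: 1
Molecular formula: C7H17N.
  M = 7(12.0) + 17(1.007825) + 14.003074
    = 84.000000 + 17.133025 + 14.003074 = 115.136099

115.1361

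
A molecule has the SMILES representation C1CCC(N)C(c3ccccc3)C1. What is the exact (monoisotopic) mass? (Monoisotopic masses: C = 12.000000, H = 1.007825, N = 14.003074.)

Atom tally by fragment:
  cyclohexane ring core → C:6 H:12
  (− 2 ring H displaced by substituents)
  + NH2 → N:1 H:2
  + C6H5 → C:6 H:5
Element totals:
  C: 12
  H: 17
  N: 1
Molecular formula: C12H17N.
  M = 12(12.0) + 17(1.007825) + 14.003074
    = 144.000000 + 17.133025 + 14.003074 = 175.136099

175.1361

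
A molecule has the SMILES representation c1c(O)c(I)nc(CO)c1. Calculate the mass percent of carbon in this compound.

Atom tally by fragment:
  pyridine ring core → C:5 H:5 N:1
  (− 3 ring H displaced by substituents)
  + OH → O:1 H:1
  + I → I:1
  + CH2OH → C:1 H:3 O:1
Element totals:
  C: 6
  H: 6
  I: 1
  N: 1
  O: 2
Molecular formula: C6H6INO2.
Molar mass = 251.023 g/mol.
Mass from C: 6 × 12.011 = 72.066 g/mol.
%C = 72.066 / 251.023 × 100 = 28.71%.

28.71%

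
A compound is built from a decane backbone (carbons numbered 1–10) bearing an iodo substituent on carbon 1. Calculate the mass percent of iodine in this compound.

Atom tally by fragment:
  ICH2 → C:1 H:2 I:1
  CH2 → C:1 H:2
  CH2 → C:1 H:2
  CH2 → C:1 H:2
  CH2 → C:1 H:2
  CH2 → C:1 H:2
  CH2 → C:1 H:2
  CH2 → C:1 H:2
  CH2 → C:1 H:2
  CH3 → C:1 H:3
Element totals:
  C: 10
  H: 21
  I: 1
Molecular formula: C10H21I.
Molar mass = 268.182 g/mol.
Mass from I: 1 × 126.904 = 126.904 g/mol.
%I = 126.904 / 268.182 × 100 = 47.32%.

47.32%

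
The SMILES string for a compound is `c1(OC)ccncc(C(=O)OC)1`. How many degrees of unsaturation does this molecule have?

Atom tally by fragment:
  pyridine ring core → C:5 H:5 N:1
  (− 2 ring H displaced by substituents)
  + OCH3 → C:1 H:3 O:1
  + COOCH3 → C:2 H:3 O:2
Element totals:
  C: 8
  H: 9
  N: 1
  O: 3
Molecular formula: C8H9NO3.
DoU = (2C + 2 + N − H − X) / 2 = (2·8 + 2 + 1 − 9 − 0) / 2 = 5.

5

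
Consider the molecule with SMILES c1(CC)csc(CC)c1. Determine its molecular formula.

C8H12S

Atom tally by fragment:
  thiophene ring core → C:4 H:4 S:1
  (− 2 ring H displaced by substituents)
  + C2H5 → C:2 H:5
  + C2H5 → C:2 H:5
Element totals:
  C: 8
  H: 12
  S: 1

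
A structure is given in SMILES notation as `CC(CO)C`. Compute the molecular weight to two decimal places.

Atom tally by fragment:
  CH3 → C:1 H:3
  CH(CH2OH) → C:2 H:4 O:1
  CH3 → C:1 H:3
Element totals:
  C: 4
  H: 10
  O: 1
Molecular formula: C4H10O.
  M = 4(12.011) + 10(1.008) + 15.999
    = 48.044 + 10.080 + 15.999 = 74.123

74.12 g/mol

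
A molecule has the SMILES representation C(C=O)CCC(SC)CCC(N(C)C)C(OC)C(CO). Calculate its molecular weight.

305.48 g/mol

Atom tally by fragment:
  OHCCH2 → C:2 H:3 O:1
  CH2 → C:1 H:2
  CH2 → C:1 H:2
  CH(SCH3) → C:2 H:4 S:1
  CH2 → C:1 H:2
  CH2 → C:1 H:2
  CH(N(CH3)2) → C:3 H:7 N:1
  CH(OCH3) → C:2 H:4 O:1
  CH2CH2OH → C:2 H:5 O:1
Element totals:
  C: 15
  H: 31
  N: 1
  O: 3
  S: 1
Molecular formula: C15H31NO3S.
  M = 15(12.011) + 31(1.008) + 14.007 + 3(15.999) + 32.06
    = 180.165 + 31.248 + 14.007 + 47.997 + 32.060 = 305.477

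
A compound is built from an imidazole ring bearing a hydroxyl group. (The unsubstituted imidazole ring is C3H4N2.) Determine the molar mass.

84.08 g/mol

Atom tally by fragment:
  imidazole ring core → C:3 H:4 N:2
  (− 1 ring H displaced by substituents)
  + OH → O:1 H:1
Element totals:
  C: 3
  H: 4
  N: 2
  O: 1
Molecular formula: C3H4N2O.
  M = 3(12.011) + 4(1.008) + 2(14.007) + 15.999
    = 36.033 + 4.032 + 28.014 + 15.999 = 84.078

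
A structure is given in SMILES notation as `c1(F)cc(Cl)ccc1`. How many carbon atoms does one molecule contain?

Atom tally by fragment:
  benzene ring core → C:6 H:6
  (− 2 ring H displaced by substituents)
  + F → F:1
  + Cl → Cl:1
Element totals:
  C: 6
  H: 4
  Cl: 1
  F: 1

6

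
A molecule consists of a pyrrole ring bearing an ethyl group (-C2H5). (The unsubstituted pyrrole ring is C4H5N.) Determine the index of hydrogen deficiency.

Atom tally by fragment:
  pyrrole ring core → C:4 H:5 N:1
  (− 1 ring H displaced by substituents)
  + C2H5 → C:2 H:5
Element totals:
  C: 6
  H: 9
  N: 1
Molecular formula: C6H9N.
DoU = (2C + 2 + N − H − X) / 2 = (2·6 + 2 + 1 − 9 − 0) / 2 = 3.

3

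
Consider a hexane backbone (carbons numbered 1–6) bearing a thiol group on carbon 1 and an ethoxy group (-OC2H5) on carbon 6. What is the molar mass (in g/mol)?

162.29 g/mol

Atom tally by fragment:
  HSCH2 → C:1 H:3 S:1
  CH2 → C:1 H:2
  CH2 → C:1 H:2
  CH2 → C:1 H:2
  CH2 → C:1 H:2
  CH2OC2H5 → C:3 H:7 O:1
Element totals:
  C: 8
  H: 18
  O: 1
  S: 1
Molecular formula: C8H18OS.
  M = 8(12.011) + 18(1.008) + 15.999 + 32.06
    = 96.088 + 18.144 + 15.999 + 32.060 = 162.291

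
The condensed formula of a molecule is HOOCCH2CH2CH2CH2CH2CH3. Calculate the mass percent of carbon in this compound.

64.58%

Element totals:
  C: 7
  H: 14
  O: 2
Molecular formula: C7H14O2.
Molar mass = 130.187 g/mol.
Mass from C: 7 × 12.011 = 84.077 g/mol.
%C = 84.077 / 130.187 × 100 = 64.58%.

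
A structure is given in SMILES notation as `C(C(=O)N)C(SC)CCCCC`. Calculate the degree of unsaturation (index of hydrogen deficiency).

1

Atom tally by fragment:
  H2NOCCH2 → C:2 H:4 O:1 N:1
  CH(SCH3) → C:2 H:4 S:1
  CH2 → C:1 H:2
  CH2 → C:1 H:2
  CH2 → C:1 H:2
  CH2 → C:1 H:2
  CH3 → C:1 H:3
Element totals:
  C: 9
  H: 19
  N: 1
  O: 1
  S: 1
Molecular formula: C9H19NOS.
DoU = (2C + 2 + N − H − X) / 2 = (2·9 + 2 + 1 − 19 − 0) / 2 = 1.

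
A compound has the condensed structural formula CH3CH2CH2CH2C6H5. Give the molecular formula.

C10H14

Element totals:
  C: 10
  H: 14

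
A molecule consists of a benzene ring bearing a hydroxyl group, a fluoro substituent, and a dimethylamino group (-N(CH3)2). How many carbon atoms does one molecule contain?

8

Atom tally by fragment:
  benzene ring core → C:6 H:6
  (− 3 ring H displaced by substituents)
  + OH → O:1 H:1
  + F → F:1
  + N(CH3)2 → N:1 C:2 H:6
Element totals:
  C: 8
  H: 10
  F: 1
  N: 1
  O: 1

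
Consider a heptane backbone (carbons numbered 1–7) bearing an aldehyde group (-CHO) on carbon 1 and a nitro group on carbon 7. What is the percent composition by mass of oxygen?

27.71%

Atom tally by fragment:
  OHCCH2 → C:2 H:3 O:1
  CH2 → C:1 H:2
  CH2 → C:1 H:2
  CH2 → C:1 H:2
  CH2 → C:1 H:2
  CH2 → C:1 H:2
  CH2NO2 → C:1 H:2 N:1 O:2
Element totals:
  C: 8
  H: 15
  N: 1
  O: 3
Molecular formula: C8H15NO3.
Molar mass = 173.212 g/mol.
Mass from O: 3 × 15.999 = 47.997 g/mol.
%O = 47.997 / 173.212 × 100 = 27.71%.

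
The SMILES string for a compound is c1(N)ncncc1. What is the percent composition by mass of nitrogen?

44.18%

Atom tally by fragment:
  pyrimidine ring core → C:4 H:4 N:2
  (− 1 ring H displaced by substituents)
  + NH2 → N:1 H:2
Element totals:
  C: 4
  H: 5
  N: 3
Molecular formula: C4H5N3.
Molar mass = 95.105 g/mol.
Mass from N: 3 × 14.007 = 42.021 g/mol.
%N = 42.021 / 95.105 × 100 = 44.18%.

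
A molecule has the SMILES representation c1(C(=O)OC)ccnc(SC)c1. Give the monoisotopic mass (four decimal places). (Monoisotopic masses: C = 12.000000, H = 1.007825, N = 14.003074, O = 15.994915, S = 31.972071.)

Atom tally by fragment:
  pyridine ring core → C:5 H:5 N:1
  (− 2 ring H displaced by substituents)
  + COOCH3 → C:2 H:3 O:2
  + SCH3 → C:1 H:3 S:1
Element totals:
  C: 8
  H: 9
  N: 1
  O: 2
  S: 1
Molecular formula: C8H9NO2S.
  M = 8(12.0) + 9(1.007825) + 14.003074 + 2(15.994915) + 31.972071
    = 96.000000 + 9.070425 + 14.003074 + 31.989830 + 31.972071 = 183.035400

183.0354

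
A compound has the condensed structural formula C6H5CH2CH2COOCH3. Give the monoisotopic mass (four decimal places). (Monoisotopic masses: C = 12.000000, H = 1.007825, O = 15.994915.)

164.0837

Element totals:
  C: 10
  H: 12
  O: 2
Molecular formula: C10H12O2.
  M = 10(12.0) + 12(1.007825) + 2(15.994915)
    = 120.000000 + 12.093900 + 31.989830 = 164.083730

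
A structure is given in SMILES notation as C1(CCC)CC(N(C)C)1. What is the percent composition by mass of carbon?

Atom tally by fragment:
  cyclopropane ring core → C:3 H:6
  (− 2 ring H displaced by substituents)
  + CH2CH2CH3 → C:3 H:7
  + N(CH3)2 → N:1 C:2 H:6
Element totals:
  C: 8
  H: 17
  N: 1
Molecular formula: C8H17N.
Molar mass = 127.231 g/mol.
Mass from C: 8 × 12.011 = 96.088 g/mol.
%C = 96.088 / 127.231 × 100 = 75.52%.

75.52%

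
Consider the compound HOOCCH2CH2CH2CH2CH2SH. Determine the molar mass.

148.22 g/mol

Element totals:
  C: 6
  H: 12
  O: 2
  S: 1
Molecular formula: C6H12O2S.
  M = 6(12.011) + 12(1.008) + 2(15.999) + 32.06
    = 72.066 + 12.096 + 31.998 + 32.060 = 148.220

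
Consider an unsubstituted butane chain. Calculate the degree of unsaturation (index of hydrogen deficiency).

Atom tally by fragment:
  CH3 → C:1 H:3
  CH2 → C:1 H:2
  CH2 → C:1 H:2
  CH3 → C:1 H:3
Element totals:
  C: 4
  H: 10
Molecular formula: C4H10.
DoU = (2C + 2 + N − H − X) / 2 = (2·4 + 2 + 0 − 10 − 0) / 2 = 0.

0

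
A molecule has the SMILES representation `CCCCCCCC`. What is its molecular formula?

Atom tally by fragment:
  CH3 → C:1 H:3
  CH2 → C:1 H:2
  CH2 → C:1 H:2
  CH2 → C:1 H:2
  CH2 → C:1 H:2
  CH2 → C:1 H:2
  CH2 → C:1 H:2
  CH3 → C:1 H:3
Element totals:
  C: 8
  H: 18

C8H18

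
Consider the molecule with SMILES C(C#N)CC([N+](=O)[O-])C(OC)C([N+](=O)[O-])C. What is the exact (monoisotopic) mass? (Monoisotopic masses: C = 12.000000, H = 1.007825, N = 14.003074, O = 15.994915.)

Atom tally by fragment:
  NCCH2 → C:2 H:2 N:1
  CH2 → C:1 H:2
  CH(NO2) → C:1 H:1 N:1 O:2
  CH(OCH3) → C:2 H:4 O:1
  CH(NO2) → C:1 H:1 N:1 O:2
  CH3 → C:1 H:3
Element totals:
  C: 8
  H: 13
  N: 3
  O: 5
Molecular formula: C8H13N3O5.
  M = 8(12.0) + 13(1.007825) + 3(14.003074) + 5(15.994915)
    = 96.000000 + 13.101725 + 42.009222 + 79.974575 = 231.085522

231.0855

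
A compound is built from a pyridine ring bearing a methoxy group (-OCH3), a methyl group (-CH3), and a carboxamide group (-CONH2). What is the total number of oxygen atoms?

2

Atom tally by fragment:
  pyridine ring core → C:5 H:5 N:1
  (− 3 ring H displaced by substituents)
  + OCH3 → C:1 H:3 O:1
  + CH3 → C:1 H:3
  + CONH2 → C:1 H:2 O:1 N:1
Element totals:
  C: 8
  H: 10
  N: 2
  O: 2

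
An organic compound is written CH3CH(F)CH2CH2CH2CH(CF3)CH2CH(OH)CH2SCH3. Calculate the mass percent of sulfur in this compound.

Atom tally by fragment:
  CH3 → C:1 H:3
  CH(F) → C:1 H:1 F:1
  CH2 → C:1 H:2
  CH2 → C:1 H:2
  CH2 → C:1 H:2
  CH(CF3) → C:2 H:1 F:3
  CH2 → C:1 H:2
  CH(OH) → C:1 H:2 O:1
  CH2SCH3 → C:2 H:5 S:1
Element totals:
  C: 11
  H: 20
  F: 4
  O: 1
  S: 1
Molecular formula: C11H20F4OS.
Molar mass = 276.332 g/mol.
Mass from S: 1 × 32.06 = 32.060 g/mol.
%S = 32.060 / 276.332 × 100 = 11.60%.

11.60%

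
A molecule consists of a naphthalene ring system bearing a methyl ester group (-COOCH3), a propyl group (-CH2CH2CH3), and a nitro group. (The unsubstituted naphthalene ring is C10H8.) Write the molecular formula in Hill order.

C15H15NO4

Atom tally by fragment:
  naphthalene ring system core → C:10 H:8
  (− 3 ring H displaced by substituents)
  + COOCH3 → C:2 H:3 O:2
  + CH2CH2CH3 → C:3 H:7
  + NO2 → N:1 O:2
Element totals:
  C: 15
  H: 15
  N: 1
  O: 4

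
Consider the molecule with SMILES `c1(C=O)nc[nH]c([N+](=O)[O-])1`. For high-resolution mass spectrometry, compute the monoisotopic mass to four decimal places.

Atom tally by fragment:
  imidazole ring core → C:3 H:4 N:2
  (− 2 ring H displaced by substituents)
  + CHO → C:1 H:1 O:1
  + NO2 → N:1 O:2
Element totals:
  C: 4
  H: 3
  N: 3
  O: 3
Molecular formula: C4H3N3O3.
  M = 4(12.0) + 3(1.007825) + 3(14.003074) + 3(15.994915)
    = 48.000000 + 3.023475 + 42.009222 + 47.984745 = 141.017442

141.0174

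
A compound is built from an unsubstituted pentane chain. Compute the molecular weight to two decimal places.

Atom tally by fragment:
  CH3 → C:1 H:3
  CH2 → C:1 H:2
  CH2 → C:1 H:2
  CH2 → C:1 H:2
  CH3 → C:1 H:3
Element totals:
  C: 5
  H: 12
Molecular formula: C5H12.
  M = 5(12.011) + 12(1.008)
    = 60.055 + 12.096 = 72.151

72.15 g/mol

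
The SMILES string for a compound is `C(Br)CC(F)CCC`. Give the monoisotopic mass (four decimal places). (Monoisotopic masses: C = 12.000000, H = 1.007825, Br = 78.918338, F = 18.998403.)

182.0106

Atom tally by fragment:
  BrCH2 → C:1 H:2 Br:1
  CH2 → C:1 H:2
  CH(F) → C:1 H:1 F:1
  CH2 → C:1 H:2
  CH2 → C:1 H:2
  CH3 → C:1 H:3
Element totals:
  C: 6
  H: 12
  Br: 1
  F: 1
Molecular formula: C6H12BrF.
  M = 6(12.0) + 12(1.007825) + 78.918338 + 18.998403
    = 72.000000 + 12.093900 + 78.918338 + 18.998403 = 182.010641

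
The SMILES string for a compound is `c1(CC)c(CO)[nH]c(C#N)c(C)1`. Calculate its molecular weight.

164.21 g/mol

Atom tally by fragment:
  pyrrole ring core → C:4 H:5 N:1
  (− 4 ring H displaced by substituents)
  + C2H5 → C:2 H:5
  + CH2OH → C:1 H:3 O:1
  + CN → C:1 N:1
  + CH3 → C:1 H:3
Element totals:
  C: 9
  H: 12
  N: 2
  O: 1
Molecular formula: C9H12N2O.
  M = 9(12.011) + 12(1.008) + 2(14.007) + 15.999
    = 108.099 + 12.096 + 28.014 + 15.999 = 164.208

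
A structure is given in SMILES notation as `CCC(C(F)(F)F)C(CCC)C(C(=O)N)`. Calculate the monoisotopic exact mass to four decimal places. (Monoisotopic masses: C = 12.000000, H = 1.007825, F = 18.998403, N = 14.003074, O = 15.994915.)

225.1340

Atom tally by fragment:
  CH3 → C:1 H:3
  CH2 → C:1 H:2
  CH(CF3) → C:2 H:1 F:3
  CH(CH2CH2CH3) → C:4 H:8
  CH2CONH2 → C:2 H:4 O:1 N:1
Element totals:
  C: 10
  H: 18
  F: 3
  N: 1
  O: 1
Molecular formula: C10H18F3NO.
  M = 10(12.0) + 18(1.007825) + 3(18.998403) + 14.003074 + 15.994915
    = 120.000000 + 18.140850 + 56.995209 + 14.003074 + 15.994915 = 225.134048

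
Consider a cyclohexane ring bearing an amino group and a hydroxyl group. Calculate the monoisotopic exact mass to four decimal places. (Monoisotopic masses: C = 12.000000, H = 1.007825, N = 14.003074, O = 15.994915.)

Atom tally by fragment:
  cyclohexane ring core → C:6 H:12
  (− 2 ring H displaced by substituents)
  + NH2 → N:1 H:2
  + OH → O:1 H:1
Element totals:
  C: 6
  H: 13
  N: 1
  O: 1
Molecular formula: C6H13NO.
  M = 6(12.0) + 13(1.007825) + 14.003074 + 15.994915
    = 72.000000 + 13.101725 + 14.003074 + 15.994915 = 115.099714

115.0997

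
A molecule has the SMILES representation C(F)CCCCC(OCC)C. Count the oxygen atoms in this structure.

Atom tally by fragment:
  FCH2 → C:1 H:2 F:1
  CH2 → C:1 H:2
  CH2 → C:1 H:2
  CH2 → C:1 H:2
  CH2 → C:1 H:2
  CH(OC2H5) → C:3 H:6 O:1
  CH3 → C:1 H:3
Element totals:
  C: 9
  H: 19
  F: 1
  O: 1

1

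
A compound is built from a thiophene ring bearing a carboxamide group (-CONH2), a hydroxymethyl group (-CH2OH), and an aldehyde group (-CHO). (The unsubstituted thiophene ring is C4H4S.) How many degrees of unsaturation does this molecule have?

Atom tally by fragment:
  thiophene ring core → C:4 H:4 S:1
  (− 3 ring H displaced by substituents)
  + CONH2 → C:1 H:2 O:1 N:1
  + CH2OH → C:1 H:3 O:1
  + CHO → C:1 H:1 O:1
Element totals:
  C: 7
  H: 7
  N: 1
  O: 3
  S: 1
Molecular formula: C7H7NO3S.
DoU = (2C + 2 + N − H − X) / 2 = (2·7 + 2 + 1 − 7 − 0) / 2 = 5.

5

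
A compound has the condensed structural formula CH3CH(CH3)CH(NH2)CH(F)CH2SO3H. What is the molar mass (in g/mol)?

199.24 g/mol

Element totals:
  C: 6
  H: 14
  F: 1
  N: 1
  O: 3
  S: 1
Molecular formula: C6H14FNO3S.
  M = 6(12.011) + 14(1.008) + 18.998 + 14.007 + 3(15.999) + 32.06
    = 72.066 + 14.112 + 18.998 + 14.007 + 47.997 + 32.060 = 199.240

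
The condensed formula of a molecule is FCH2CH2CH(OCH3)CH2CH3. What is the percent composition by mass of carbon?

Element totals:
  C: 6
  H: 13
  F: 1
  O: 1
Molecular formula: C6H13FO.
Molar mass = 120.167 g/mol.
Mass from C: 6 × 12.011 = 72.066 g/mol.
%C = 72.066 / 120.167 × 100 = 59.97%.

59.97%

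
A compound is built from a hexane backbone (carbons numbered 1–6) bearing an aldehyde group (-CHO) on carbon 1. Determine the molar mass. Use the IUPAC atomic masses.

Atom tally by fragment:
  OHCCH2 → C:2 H:3 O:1
  CH2 → C:1 H:2
  CH2 → C:1 H:2
  CH2 → C:1 H:2
  CH2 → C:1 H:2
  CH3 → C:1 H:3
Element totals:
  C: 7
  H: 14
  O: 1
Molecular formula: C7H14O.
  M = 7(12.011) + 14(1.008) + 15.999
    = 84.077 + 14.112 + 15.999 = 114.188

114.19 g/mol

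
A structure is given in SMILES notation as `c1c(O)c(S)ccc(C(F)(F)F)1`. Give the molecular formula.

C7H5F3OS

Atom tally by fragment:
  benzene ring core → C:6 H:6
  (− 3 ring H displaced by substituents)
  + OH → O:1 H:1
  + SH → S:1 H:1
  + CF3 → C:1 F:3
Element totals:
  C: 7
  H: 5
  F: 3
  O: 1
  S: 1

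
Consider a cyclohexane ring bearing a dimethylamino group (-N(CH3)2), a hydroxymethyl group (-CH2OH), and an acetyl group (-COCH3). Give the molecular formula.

Atom tally by fragment:
  cyclohexane ring core → C:6 H:12
  (− 3 ring H displaced by substituents)
  + N(CH3)2 → N:1 C:2 H:6
  + CH2OH → C:1 H:3 O:1
  + COCH3 → C:2 H:3 O:1
Element totals:
  C: 11
  H: 21
  N: 1
  O: 2

C11H21NO2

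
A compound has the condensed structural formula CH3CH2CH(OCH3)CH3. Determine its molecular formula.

C5H12O

Element totals:
  C: 5
  H: 12
  O: 1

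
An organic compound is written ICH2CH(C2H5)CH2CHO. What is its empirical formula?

C6H11IO

Element totals:
  C: 6
  H: 11
  I: 1
  O: 1
Molecular formula: C6H11IO.
gcd of subscripts (6, 11, 1, 1) = 1, so the empirical formula equals the molecular formula.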